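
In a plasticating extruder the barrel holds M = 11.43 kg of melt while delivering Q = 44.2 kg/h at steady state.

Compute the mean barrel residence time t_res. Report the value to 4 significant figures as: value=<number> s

value=931.0 s

Q_s = Q / 3600 = 44.2 / 3600 = 0.0122778 kg/s
Mean residence time: t_res = M/Q_s = 11.43 kg / 0.0122778 kg/s = 930.95 s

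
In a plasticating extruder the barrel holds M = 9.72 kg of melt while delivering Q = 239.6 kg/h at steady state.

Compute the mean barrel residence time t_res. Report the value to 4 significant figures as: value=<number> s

value=146.0 s

Convert throughput: Q = 239.6 kg/h = 239.6/3600 = 0.0665556 kg/s
Mean residence time: t_res = M/Q_s = 9.72 kg / 0.0665556 kg/s = 146.043 s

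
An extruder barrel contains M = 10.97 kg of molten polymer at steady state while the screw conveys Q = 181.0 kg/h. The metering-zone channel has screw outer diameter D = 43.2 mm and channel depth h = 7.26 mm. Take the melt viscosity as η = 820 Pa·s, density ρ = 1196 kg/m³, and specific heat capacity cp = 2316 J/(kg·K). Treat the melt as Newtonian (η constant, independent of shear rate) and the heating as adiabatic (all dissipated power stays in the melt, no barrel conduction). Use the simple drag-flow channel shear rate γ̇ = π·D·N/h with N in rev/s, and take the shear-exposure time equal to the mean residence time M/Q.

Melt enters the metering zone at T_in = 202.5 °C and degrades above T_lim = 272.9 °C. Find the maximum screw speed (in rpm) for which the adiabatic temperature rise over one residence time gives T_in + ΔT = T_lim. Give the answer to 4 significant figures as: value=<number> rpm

Throughput in SI: Q_s = 181.0 kg/h ÷ 3600 s/h = 0.0502778 kg/s
Mean residence time: t_res = M/Q_s = 10.97 kg / 0.0502778 kg/s = 218.188 s
D = 43.2 mm = 0.0432 m;  h = 7.26 mm = 0.00726 m
ΔT_a = T_lim − T_in = 272.9 °C − 202.5 °C = 70.4 K
Invert ΔT = ηγ̇²t_res/(ρcp) for γ̇: γ̇_max² = ΔT_a ρ cp / (η t_res) = 70.4·1196·2316 / (820·218.188) = 1089.93 s⁻²
γ̇_max = √1089.93 = 33.0141 s⁻¹
N_max = γ̇_max·h / (π·D) = 33.0141 · 0.00726 / (π · 0.0432) = 1.76605 rev/s = 105.963 rpm

value=106.0 rpm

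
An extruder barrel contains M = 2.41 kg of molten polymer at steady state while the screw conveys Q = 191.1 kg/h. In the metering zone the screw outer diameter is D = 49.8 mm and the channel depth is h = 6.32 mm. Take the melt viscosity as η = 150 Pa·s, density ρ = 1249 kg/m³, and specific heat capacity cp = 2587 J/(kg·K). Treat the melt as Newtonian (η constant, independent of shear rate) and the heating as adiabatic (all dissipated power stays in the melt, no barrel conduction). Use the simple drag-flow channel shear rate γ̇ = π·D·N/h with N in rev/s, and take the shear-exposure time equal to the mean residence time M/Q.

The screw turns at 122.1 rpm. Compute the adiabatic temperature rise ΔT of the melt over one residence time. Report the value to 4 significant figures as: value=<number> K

Q_s = Q / 3600 = 191.1 / 3600 = 0.0530833 kg/s
t_res = M / Q_s = 2.41 ÷ 0.0530833 = 45.4003 s
Convert to SI: D = 0.0498 m, h = 0.00632 m, N = 122.1/60 = 2.035 rev/s
Shear rate: γ̇ = πDN/h = π·0.0498·2.035/0.00632 = 50.3763 s⁻¹
ΔT = η·γ̇²·t_res/(ρ·cp) = [150 × 50.3763² × 45.4003] / [1249 × 2587] = 5.34865 K

value=5.349 K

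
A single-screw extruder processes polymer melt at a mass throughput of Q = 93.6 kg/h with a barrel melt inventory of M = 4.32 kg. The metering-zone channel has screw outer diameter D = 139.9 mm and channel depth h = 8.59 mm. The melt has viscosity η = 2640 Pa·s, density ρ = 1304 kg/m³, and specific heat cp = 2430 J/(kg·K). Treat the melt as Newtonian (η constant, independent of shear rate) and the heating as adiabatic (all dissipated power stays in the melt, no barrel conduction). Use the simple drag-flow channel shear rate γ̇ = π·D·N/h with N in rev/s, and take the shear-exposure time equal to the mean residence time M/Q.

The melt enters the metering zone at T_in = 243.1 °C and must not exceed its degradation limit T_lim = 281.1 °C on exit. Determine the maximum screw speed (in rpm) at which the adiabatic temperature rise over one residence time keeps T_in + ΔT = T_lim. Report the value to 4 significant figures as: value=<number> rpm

value=19.43 rpm

Throughput in SI: Q_s = 93.6 kg/h ÷ 3600 s/h = 0.026 kg/s
t_res = M / Q_s = 4.32 / 0.026 = 166.154 s
D = 139.9 mm = 0.1399 m;  h = 8.59 mm = 0.00859 m
ΔT_a = T_lim − T_in = 281.1 °C − 243.1 °C = 38 K
Invert ΔT = ηγ̇²t_res/(ρcp) for γ̇: γ̇_max² = ΔT_a ρ cp / (η t_res) = 38·1304·2430 / (2640·166.154) = 274.507 s⁻²
Take the square root: γ̇_max = √(274.507) = 16.5682 s⁻¹
Solve γ̇ = πDN/h for N: N_max = γ̇_max·h/(π·D) = 16.5682 × 0.00859 / (π × 0.1399) = 0.323819 rev/s = 19.4291 rpm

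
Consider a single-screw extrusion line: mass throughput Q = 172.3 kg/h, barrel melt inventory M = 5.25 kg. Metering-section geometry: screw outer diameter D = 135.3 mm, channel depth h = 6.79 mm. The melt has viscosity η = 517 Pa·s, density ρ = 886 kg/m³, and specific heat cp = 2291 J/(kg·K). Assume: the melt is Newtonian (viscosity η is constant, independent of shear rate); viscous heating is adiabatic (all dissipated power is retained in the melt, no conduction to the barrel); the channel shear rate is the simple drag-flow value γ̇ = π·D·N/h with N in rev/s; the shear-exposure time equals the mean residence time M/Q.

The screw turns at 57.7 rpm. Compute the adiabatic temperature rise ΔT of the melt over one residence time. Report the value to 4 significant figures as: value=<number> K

value=101.3 K

Convert throughput: Q = 172.3 kg/h = 172.3/3600 = 0.0478611 kg/s
t_res = M / Q_s = 5.25 ÷ 0.0478611 = 109.692 s
D = 135.3 mm = 0.1353 m;  h = 6.79 mm = 0.00679 m;  N = 57.7 rpm / 60 = 0.961667 rev/s
γ̇ = π·D·N / h = π · 0.1353 · 0.961667 / 0.00679 = 60.2008 s⁻¹
ΔT = η·γ̇²·t_res/(ρ·cp) = [517 × 60.2008² × 109.692] / [886 × 2291] = 101.254 K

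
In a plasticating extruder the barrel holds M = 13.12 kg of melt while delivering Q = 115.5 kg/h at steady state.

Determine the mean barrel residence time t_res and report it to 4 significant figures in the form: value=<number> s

value=408.9 s

Throughput in SI: Q_s = 115.5 kg/h ÷ 3600 s/h = 0.0320833 kg/s
t_res = M / Q_s = 13.12 ÷ 0.0320833 = 408.935 s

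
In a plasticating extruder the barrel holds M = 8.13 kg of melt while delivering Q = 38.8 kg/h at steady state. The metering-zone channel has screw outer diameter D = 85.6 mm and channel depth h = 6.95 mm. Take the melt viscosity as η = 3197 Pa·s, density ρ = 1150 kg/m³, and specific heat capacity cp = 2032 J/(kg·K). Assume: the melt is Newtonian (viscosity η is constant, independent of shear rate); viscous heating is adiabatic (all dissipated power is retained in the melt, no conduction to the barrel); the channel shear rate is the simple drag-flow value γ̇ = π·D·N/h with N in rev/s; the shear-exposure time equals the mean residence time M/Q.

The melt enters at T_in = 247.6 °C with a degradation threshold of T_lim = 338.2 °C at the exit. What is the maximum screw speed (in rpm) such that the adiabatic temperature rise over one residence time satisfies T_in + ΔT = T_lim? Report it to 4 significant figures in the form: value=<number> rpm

value=14.53 rpm

Convert throughput: Q = 38.8 kg/h = 38.8/3600 = 0.0107778 kg/s
t_res = M / Q_s = 8.13 / 0.0107778 = 754.33 s
Convert to metres: D = 0.0856 m, h = 0.00695 m
ΔT_a = T_lim − T_in = 338.2 °C − 247.6 °C = 90.6 K
γ̇_max² = ΔT_a·ρ·cp / (η·t_res) = [90.6 × 1150 × 2032] / [3197 × 754.33] = 87.7901 s⁻²
Take the square root: γ̇_max = √(87.7901) = 9.36964 s⁻¹
N_max = γ̇_max·h / (π·D) = 9.36964 · 0.00695 / (π · 0.0856) = 0.24215 rev/s = 14.529 rpm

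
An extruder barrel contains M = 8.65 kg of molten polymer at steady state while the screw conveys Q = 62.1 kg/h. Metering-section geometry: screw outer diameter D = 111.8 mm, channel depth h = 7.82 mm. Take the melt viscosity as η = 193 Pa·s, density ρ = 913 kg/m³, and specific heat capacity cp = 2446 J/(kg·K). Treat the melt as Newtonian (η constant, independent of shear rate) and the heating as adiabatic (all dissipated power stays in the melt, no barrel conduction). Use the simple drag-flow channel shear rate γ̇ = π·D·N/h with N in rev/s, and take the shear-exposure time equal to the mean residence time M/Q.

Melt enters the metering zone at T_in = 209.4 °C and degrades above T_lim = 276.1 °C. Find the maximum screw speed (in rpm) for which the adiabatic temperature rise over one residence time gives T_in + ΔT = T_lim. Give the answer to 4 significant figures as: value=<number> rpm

value=52.41 rpm

Q_s = Q / 3600 = 62.1 / 3600 = 0.01725 kg/s
Mean residence time: t_res = M/Q_s = 8.65 kg / 0.01725 kg/s = 501.449 s
Convert to metres: D = 0.1118 m, h = 0.00782 m
Allowable rise: ΔT_a = T_lim − T_in = 276.1 − 209.4 = 66.7 K
Invert ΔT = ηγ̇²t_res/(ρcp) for γ̇: γ̇_max² = ΔT_a ρ cp / (η t_res) = 66.7·913·2446 / (193·501.449) = 1539.11 s⁻²
Take the square root: γ̇_max = √(1539.11) = 39.2315 s⁻¹
N_max = γ̇_max h / (πD) = 39.2315·0.00782/(π·0.1118) = 0.873473 rev/s → ×60 = 52.4084 rpm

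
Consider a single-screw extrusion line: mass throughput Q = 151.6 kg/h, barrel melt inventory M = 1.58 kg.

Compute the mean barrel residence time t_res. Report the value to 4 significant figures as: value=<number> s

value=37.52 s

Convert throughput: Q = 151.6 kg/h = 151.6/3600 = 0.0421111 kg/s
Mean residence time: t_res = M/Q_s = 1.58 kg / 0.0421111 kg/s = 37.5198 s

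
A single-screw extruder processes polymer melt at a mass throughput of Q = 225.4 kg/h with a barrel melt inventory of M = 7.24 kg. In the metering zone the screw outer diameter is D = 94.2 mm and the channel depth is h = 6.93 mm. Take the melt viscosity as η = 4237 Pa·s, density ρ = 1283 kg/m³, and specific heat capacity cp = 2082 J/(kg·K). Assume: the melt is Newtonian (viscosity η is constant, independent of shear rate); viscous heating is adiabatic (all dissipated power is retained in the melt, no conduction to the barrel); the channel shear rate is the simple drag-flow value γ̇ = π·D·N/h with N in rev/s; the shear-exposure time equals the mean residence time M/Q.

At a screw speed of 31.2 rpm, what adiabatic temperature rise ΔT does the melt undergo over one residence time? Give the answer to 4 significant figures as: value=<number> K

Throughput in SI: Q_s = 225.4 kg/h ÷ 3600 s/h = 0.0626111 kg/s
Mean residence time: t_res = M/Q_s = 7.24 kg / 0.0626111 kg/s = 115.634 s
Geometry in metres: D = 94.2 mm → 0.0942 m, h = 6.93 mm → 0.00693 m; screw speed N = 31.2 rpm = 0.52 rev/s
Shear rate: γ̇ = πDN/h = π·0.0942·0.52/0.00693 = 22.206 s⁻¹
ΔT = η·γ̇²·t_res/(ρ·cp) = [4237 × 22.206² × 115.634] / [1283 × 2082] = 90.4441 K

value=90.44 K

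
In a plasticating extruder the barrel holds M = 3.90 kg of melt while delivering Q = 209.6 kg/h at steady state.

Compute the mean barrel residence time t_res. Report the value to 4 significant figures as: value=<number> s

value=66.98 s

Throughput in SI: Q_s = 209.6 kg/h ÷ 3600 s/h = 0.0582222 kg/s
t_res = M / Q_s = 3.90 / 0.0582222 = 66.9847 s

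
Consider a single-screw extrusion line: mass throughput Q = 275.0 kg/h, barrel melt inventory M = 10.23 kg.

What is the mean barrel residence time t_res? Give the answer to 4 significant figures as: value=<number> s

value=133.9 s

Q_s = Q / 3600 = 275.0 / 3600 = 0.0763889 kg/s
t_res = M / Q_s = 10.23 ÷ 0.0763889 = 133.92 s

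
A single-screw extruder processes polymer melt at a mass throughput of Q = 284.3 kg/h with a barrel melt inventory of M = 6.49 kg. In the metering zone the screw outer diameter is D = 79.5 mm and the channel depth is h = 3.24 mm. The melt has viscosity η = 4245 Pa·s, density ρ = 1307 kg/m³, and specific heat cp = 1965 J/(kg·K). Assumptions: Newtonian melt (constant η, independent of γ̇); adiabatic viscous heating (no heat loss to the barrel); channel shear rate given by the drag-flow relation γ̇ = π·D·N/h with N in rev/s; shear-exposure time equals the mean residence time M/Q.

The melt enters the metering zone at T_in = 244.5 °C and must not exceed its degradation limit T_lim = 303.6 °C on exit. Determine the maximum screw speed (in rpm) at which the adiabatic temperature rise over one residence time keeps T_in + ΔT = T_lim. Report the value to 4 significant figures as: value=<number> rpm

Throughput in SI: Q_s = 284.3 kg/h ÷ 3600 s/h = 0.0789722 kg/s
t_res = M / Q_s = 6.49 / 0.0789722 = 82.1808 s
Convert to metres: D = 0.0795 m, h = 0.00324 m
ΔT_a = T_lim − T_in = 303.6 − 244.5 = 59.1 K
Invert ΔT = ηγ̇²t_res/(ρcp) for γ̇: γ̇_max² = ΔT_a ρ cp / (η t_res) = 59.1·1307·1965 / (4245·82.1808) = 435.088 s⁻²
Take the square root: γ̇_max = √(435.088) = 20.8588 s⁻¹
N_max = γ̇_max h / (πD) = 20.8588·0.00324/(π·0.0795) = 0.270593 rev/s → ×60 = 16.2356 rpm

value=16.24 rpm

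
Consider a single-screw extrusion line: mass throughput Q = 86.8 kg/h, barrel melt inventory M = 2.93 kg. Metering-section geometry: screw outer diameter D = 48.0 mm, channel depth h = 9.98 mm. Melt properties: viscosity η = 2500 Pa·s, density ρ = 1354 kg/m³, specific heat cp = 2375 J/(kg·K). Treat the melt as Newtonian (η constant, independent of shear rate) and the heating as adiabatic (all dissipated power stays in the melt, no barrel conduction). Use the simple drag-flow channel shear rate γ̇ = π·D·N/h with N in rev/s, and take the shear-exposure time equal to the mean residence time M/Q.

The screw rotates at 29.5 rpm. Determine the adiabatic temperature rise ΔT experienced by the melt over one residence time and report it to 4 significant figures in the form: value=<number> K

value=5.214 K

Convert throughput: Q = 86.8 kg/h = 86.8/3600 = 0.0241111 kg/s
t_res = M / Q_s = 2.93 ÷ 0.0241111 = 121.521 s
D = 48.0 mm = 0.048 m;  h = 9.98 mm = 0.00998 m;  N = 29.5 rpm / 60 = 0.491667 rev/s
γ̇ = π·D·N / h = π · 0.048 · 0.491667 / 0.00998 = 7.42902 s⁻¹
ΔT = η·γ̇²·t_res/(ρ·cp) = [2500 × 7.42902² × 121.521] / [1354 × 2375] = 5.214 K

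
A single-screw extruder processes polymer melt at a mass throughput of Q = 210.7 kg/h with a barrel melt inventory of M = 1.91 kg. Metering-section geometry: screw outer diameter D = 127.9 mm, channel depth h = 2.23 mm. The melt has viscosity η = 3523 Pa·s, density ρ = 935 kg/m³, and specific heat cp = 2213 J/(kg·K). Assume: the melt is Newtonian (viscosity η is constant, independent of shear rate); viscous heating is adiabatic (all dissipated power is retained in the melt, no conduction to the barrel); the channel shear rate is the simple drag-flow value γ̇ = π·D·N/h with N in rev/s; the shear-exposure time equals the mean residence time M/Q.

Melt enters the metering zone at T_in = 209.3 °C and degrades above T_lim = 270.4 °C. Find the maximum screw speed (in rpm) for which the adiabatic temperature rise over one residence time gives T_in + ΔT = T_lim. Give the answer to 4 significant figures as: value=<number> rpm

Throughput in SI: Q_s = 210.7 kg/h ÷ 3600 s/h = 0.0585278 kg/s
Mean residence time: t_res = M/Q_s = 1.91 kg / 0.0585278 kg/s = 32.6341 s
D = 127.9 mm = 0.1279 m;  h = 2.23 mm = 0.00223 m
Allowable rise: ΔT_a = T_lim − T_in = 270.4 − 209.3 = 61.1 K
γ̇_max² = ΔT_a·ρ·cp/(η·t_res) = 61.1·935·2213/(3523·32.6341) = 1099.64 s⁻²
γ̇_max = √1099.64 = 33.1608 s⁻¹
Solve γ̇ = πDN/h for N: N_max = γ̇_max·h/(π·D) = 33.1608 × 0.00223 / (π × 0.1279) = 0.184039 rev/s = 11.0423 rpm

value=11.04 rpm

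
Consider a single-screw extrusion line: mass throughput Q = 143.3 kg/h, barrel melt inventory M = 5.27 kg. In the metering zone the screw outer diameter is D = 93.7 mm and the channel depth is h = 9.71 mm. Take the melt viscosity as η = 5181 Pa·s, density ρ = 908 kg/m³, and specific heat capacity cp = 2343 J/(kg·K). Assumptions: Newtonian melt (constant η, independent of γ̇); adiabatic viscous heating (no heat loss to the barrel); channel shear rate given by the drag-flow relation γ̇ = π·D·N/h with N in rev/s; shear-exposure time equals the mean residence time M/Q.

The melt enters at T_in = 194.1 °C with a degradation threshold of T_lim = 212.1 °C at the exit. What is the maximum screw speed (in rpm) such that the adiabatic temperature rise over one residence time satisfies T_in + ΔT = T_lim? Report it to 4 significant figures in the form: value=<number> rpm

Convert throughput: Q = 143.3 kg/h = 143.3/3600 = 0.0398056 kg/s
t_res = M / Q_s = 5.27 ÷ 0.0398056 = 132.394 s
Geometry in SI: D = 93.7 mm → 0.0937 m, h = 9.71 mm → 0.00971 m
Allowable rise: ΔT_a = T_lim − T_in = 212.1 − 194.1 = 18 K
γ̇_max² = ΔT_a·ρ·cp/(η·t_res) = 18·908·2343/(5181·132.394) = 55.8277 s⁻²
γ̇_max = sqrt(55.8277) = 7.4718 s⁻¹
N_max = γ̇_max h / (πD) = 7.4718·0.00971/(π·0.0937) = 0.246465 rev/s → ×60 = 14.7879 rpm

value=14.79 rpm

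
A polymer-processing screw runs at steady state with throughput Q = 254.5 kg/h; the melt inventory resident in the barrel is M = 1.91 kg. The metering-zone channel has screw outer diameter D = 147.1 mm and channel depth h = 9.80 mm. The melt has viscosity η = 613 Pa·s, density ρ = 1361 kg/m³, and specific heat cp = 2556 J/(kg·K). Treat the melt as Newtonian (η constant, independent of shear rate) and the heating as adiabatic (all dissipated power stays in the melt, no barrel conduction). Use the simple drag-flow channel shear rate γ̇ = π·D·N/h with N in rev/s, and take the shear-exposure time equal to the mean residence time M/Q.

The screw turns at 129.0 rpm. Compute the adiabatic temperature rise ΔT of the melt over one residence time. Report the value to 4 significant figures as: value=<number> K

Q_s = Q / 3600 = 254.5 / 3600 = 0.0706944 kg/s
t_res = M / Q_s = 1.91 ÷ 0.0706944 = 27.0177 s
D = 147.1 mm = 0.1471 m;  h = 9.80 mm = 0.0098 m;  N = 129.0 rpm / 60 = 2.15 rev/s
γ̇ = π D N / h = (π)(0.1471)(2.15) / 0.0098 = 101.385 s⁻¹
ΔT = η·γ̇²·t_res/(ρ·cp) = [613 × 101.385² × 27.0177] / [1361 × 2556] = 48.9372 K

value=48.94 K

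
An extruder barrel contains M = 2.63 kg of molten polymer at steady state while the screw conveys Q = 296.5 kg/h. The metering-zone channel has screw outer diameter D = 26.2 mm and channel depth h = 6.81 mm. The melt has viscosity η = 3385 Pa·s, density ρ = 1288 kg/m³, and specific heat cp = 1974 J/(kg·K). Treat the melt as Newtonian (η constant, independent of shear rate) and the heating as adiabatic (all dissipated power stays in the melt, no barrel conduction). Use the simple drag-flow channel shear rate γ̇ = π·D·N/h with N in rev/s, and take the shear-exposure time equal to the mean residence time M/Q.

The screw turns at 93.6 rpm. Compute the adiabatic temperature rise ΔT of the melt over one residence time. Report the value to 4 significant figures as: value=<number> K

Throughput in SI: Q_s = 296.5 kg/h ÷ 3600 s/h = 0.0823611 kg/s
t_res = M / Q_s = 2.63 / 0.0823611 = 31.9325 s
Geometry in metres: D = 26.2 mm → 0.0262 m, h = 6.81 mm → 0.00681 m; screw speed N = 93.6 rpm = 1.56 rev/s
γ̇ = π·D·N / h = π · 0.0262 · 1.56 / 0.00681 = 18.8551 s⁻¹
Adiabatic rise: ΔT = η γ̇² t_res / (ρ cp) = 3385·(18.8551)²·31.9325 / (1288·1974) = 15.1142 K

value=15.11 K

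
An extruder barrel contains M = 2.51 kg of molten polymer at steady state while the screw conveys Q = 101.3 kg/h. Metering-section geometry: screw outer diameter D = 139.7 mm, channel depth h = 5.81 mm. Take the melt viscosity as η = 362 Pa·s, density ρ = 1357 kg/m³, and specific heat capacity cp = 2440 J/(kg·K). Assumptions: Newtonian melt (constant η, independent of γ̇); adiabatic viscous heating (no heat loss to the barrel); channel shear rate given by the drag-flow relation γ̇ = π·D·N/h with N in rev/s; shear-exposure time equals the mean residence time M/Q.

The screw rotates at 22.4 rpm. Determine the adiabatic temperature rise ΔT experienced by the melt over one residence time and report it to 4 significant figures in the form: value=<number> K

Throughput in SI: Q_s = 101.3 kg/h ÷ 3600 s/h = 0.0281389 kg/s
t_res = M / Q_s = 2.51 / 0.0281389 = 89.2004 s
Convert to SI: D = 0.1397 m, h = 0.00581 m, N = 22.4/60 = 0.373333 rev/s
γ̇ = π D N / h = (π)(0.1397)(0.373333) / 0.00581 = 28.2012 s⁻¹
ΔT = η·γ̇²·t_res/(ρ·cp) = [362 × 28.2012² × 89.2004] / [1357 × 2440] = 7.75603 K

value=7.756 K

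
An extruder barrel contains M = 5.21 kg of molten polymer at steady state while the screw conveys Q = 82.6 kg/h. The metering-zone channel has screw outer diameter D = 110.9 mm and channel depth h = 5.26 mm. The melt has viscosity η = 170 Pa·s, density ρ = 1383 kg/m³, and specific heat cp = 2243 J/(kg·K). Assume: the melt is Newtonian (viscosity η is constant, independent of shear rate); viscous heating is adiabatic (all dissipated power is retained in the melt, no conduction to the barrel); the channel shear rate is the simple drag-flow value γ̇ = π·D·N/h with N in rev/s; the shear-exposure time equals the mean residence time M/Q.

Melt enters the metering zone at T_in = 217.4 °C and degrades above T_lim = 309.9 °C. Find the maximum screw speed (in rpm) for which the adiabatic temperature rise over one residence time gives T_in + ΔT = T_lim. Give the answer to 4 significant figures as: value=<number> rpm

value=78.10 rpm

Q_s = Q / 3600 = 82.6 / 3600 = 0.0229444 kg/s
t_res = M / Q_s = 5.21 ÷ 0.0229444 = 227.07 s
Convert to metres: D = 0.1109 m, h = 0.00526 m
Allowable rise: ΔT_a = T_lim − T_in = 309.9 − 217.4 = 92.5 K
Invert ΔT = ηγ̇²t_res/(ρcp) for γ̇: γ̇_max² = ΔT_a ρ cp / (η t_res) = 92.5·1383·2243 / (170·227.07) = 7433.34 s⁻²
Take the square root: γ̇_max = √(7433.34) = 86.2168 s⁻¹
N_max = γ̇_max·h / (π·D) = 86.2168 · 0.00526 / (π · 0.1109) = 1.30166 rev/s = 78.0994 rpm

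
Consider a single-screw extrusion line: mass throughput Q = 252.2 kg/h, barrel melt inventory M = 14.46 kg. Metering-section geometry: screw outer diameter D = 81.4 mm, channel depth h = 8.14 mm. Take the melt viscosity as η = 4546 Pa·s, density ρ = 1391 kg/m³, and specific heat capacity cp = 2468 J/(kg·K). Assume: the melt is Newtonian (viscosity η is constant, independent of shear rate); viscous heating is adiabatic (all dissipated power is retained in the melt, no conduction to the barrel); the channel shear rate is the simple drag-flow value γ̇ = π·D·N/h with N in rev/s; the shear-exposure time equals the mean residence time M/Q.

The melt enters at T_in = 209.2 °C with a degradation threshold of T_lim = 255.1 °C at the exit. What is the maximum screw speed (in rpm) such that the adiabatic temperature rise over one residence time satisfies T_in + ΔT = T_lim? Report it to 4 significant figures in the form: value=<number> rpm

Throughput in SI: Q_s = 252.2 kg/h ÷ 3600 s/h = 0.0700556 kg/s
t_res = M / Q_s = 14.46 ÷ 0.0700556 = 206.408 s
Geometry in SI: D = 81.4 mm → 0.0814 m, h = 8.14 mm → 0.00814 m
Allowable rise: ΔT_a = T_lim − T_in = 255.1 − 209.2 = 45.9 K
γ̇_max² = ΔT_a·ρ·cp/(η·t_res) = 45.9·1391·2468/(4546·206.408) = 167.931 s⁻²
γ̇_max = √167.931 = 12.9588 s⁻¹
Solve γ̇ = πDN/h for N: N_max = γ̇_max·h/(π·D) = 12.9588 × 0.00814 / (π × 0.0814) = 0.412492 rev/s = 24.7495 rpm

value=24.75 rpm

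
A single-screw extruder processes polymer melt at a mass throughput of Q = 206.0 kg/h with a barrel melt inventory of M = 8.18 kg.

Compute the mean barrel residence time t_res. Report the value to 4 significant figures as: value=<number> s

value=143.0 s

Throughput in SI: Q_s = 206.0 kg/h ÷ 3600 s/h = 0.0572222 kg/s
t_res = M / Q_s = 8.18 ÷ 0.0572222 = 142.951 s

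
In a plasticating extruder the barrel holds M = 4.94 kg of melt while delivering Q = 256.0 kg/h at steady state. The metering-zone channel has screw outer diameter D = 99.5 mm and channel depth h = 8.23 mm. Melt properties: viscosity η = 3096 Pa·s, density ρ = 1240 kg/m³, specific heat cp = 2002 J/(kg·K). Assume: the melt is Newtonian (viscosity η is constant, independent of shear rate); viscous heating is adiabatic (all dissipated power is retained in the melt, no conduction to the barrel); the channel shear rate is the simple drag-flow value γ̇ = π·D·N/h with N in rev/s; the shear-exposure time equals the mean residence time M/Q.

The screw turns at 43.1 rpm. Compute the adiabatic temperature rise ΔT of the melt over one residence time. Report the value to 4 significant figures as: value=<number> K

Convert throughput: Q = 256.0 kg/h = 256.0/3600 = 0.0711111 kg/s
t_res = M / Q_s = 4.94 ÷ 0.0711111 = 69.4688 s
D = 99.5 mm = 0.0995 m;  h = 8.23 mm = 0.00823 m;  N = 43.1 rpm / 60 = 0.718333 rev/s
γ̇ = π D N / h = (π)(0.0995)(0.718333) / 0.00823 = 27.2834 s⁻¹
Adiabatic rise: ΔT = η γ̇² t_res / (ρ cp) = 3096·(27.2834)²·69.4688 / (1240·2002) = 64.4916 K

value=64.49 K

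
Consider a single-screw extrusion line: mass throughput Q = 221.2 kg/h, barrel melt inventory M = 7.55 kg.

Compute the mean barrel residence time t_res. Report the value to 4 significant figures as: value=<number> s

value=122.9 s

Convert throughput: Q = 221.2 kg/h = 221.2/3600 = 0.0614444 kg/s
t_res = M / Q_s = 7.55 / 0.0614444 = 122.875 s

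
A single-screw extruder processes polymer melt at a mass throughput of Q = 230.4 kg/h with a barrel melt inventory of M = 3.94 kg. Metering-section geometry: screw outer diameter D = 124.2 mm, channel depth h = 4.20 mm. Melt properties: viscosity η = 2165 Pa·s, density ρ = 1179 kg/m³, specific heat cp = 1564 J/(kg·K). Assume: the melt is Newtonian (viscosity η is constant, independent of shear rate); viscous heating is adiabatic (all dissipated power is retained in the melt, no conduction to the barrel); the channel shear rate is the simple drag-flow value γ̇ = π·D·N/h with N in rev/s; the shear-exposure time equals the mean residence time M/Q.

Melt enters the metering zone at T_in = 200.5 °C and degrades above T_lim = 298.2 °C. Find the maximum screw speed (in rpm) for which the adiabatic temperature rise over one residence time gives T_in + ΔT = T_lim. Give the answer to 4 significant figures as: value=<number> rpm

Throughput in SI: Q_s = 230.4 kg/h ÷ 3600 s/h = 0.064 kg/s
t_res = M / Q_s = 3.94 ÷ 0.064 = 61.5625 s
Geometry in SI: D = 124.2 mm → 0.1242 m, h = 4.20 mm → 0.0042 m
Allowable rise: ΔT_a = T_lim − T_in = 298.2 − 200.5 = 97.7 K
Invert ΔT = ηγ̇²t_res/(ρcp) for γ̇: γ̇_max² = ΔT_a ρ cp / (η t_res) = 97.7·1179·1564 / (2165·61.5625) = 1351.67 s⁻²
γ̇_max = sqrt(1351.67) = 36.7651 s⁻¹
Solve γ̇ = πDN/h for N: N_max = γ̇_max·h/(π·D) = 36.7651 × 0.0042 / (π × 0.1242) = 0.395743 rev/s = 23.7446 rpm

value=23.74 rpm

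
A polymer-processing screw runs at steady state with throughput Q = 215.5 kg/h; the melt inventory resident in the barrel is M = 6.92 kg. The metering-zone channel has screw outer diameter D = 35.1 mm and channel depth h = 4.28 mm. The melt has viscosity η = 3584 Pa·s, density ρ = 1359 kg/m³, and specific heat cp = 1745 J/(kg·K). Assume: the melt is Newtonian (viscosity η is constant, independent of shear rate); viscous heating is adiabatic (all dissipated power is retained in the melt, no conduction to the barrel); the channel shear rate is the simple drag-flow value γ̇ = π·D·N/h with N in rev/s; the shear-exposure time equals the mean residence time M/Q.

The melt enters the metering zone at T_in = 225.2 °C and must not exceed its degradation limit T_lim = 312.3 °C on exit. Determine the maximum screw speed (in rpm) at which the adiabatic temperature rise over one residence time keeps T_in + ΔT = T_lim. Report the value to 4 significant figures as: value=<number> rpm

Q_s = Q / 3600 = 215.5 / 3600 = 0.0598611 kg/s
t_res = M / Q_s = 6.92 / 0.0598611 = 115.601 s
D = 35.1 mm = 0.0351 m;  h = 4.28 mm = 0.00428 m
ΔT_a = T_lim − T_in = 312.3 °C − 225.2 °C = 87.1 K
γ̇_max² = ΔT_a·ρ·cp / (η·t_res) = [87.1 × 1359 × 1745] / [3584 × 115.601] = 498.544 s⁻²
γ̇_max = sqrt(498.544) = 22.3281 s⁻¹
N_max = γ̇_max·h / (π·D) = 22.3281 · 0.00428 / (π · 0.0351) = 0.86664 rev/s = 51.9984 rpm

value=52.00 rpm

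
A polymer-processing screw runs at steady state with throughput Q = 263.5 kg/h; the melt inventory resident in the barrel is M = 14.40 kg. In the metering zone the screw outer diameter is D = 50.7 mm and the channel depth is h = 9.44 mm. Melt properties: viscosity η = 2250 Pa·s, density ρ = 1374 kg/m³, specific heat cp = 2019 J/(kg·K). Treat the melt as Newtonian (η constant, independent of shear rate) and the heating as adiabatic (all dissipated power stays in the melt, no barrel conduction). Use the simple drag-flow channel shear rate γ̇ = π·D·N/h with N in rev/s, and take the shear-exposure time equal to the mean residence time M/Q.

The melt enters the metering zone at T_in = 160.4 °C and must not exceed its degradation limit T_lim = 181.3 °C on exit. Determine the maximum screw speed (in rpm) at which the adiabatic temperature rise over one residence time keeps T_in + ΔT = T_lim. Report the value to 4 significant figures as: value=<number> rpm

Q_s = Q / 3600 = 263.5 / 3600 = 0.0731944 kg/s
t_res = M / Q_s = 14.40 / 0.0731944 = 196.736 s
Convert to metres: D = 0.0507 m, h = 0.00944 m
Allowable rise: ΔT_a = T_lim − T_in = 181.3 − 160.4 = 20.9 K
Invert ΔT = ηγ̇²t_res/(ρcp) for γ̇: γ̇_max² = ΔT_a ρ cp / (η t_res) = 20.9·1374·2019 / (2250·196.736) = 130.979 s⁻²
γ̇_max = √130.979 = 11.4446 s⁻¹
Solve γ̇ = πDN/h for N: N_max = γ̇_max·h/(π·D) = 11.4446 × 0.00944 / (π × 0.0507) = 0.67829 rev/s = 40.6974 rpm

value=40.70 rpm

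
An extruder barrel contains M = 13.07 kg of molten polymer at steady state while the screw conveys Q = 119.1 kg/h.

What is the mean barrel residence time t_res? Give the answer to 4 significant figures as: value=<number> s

Throughput in SI: Q_s = 119.1 kg/h ÷ 3600 s/h = 0.0330833 kg/s
Mean residence time: t_res = M/Q_s = 13.07 kg / 0.0330833 kg/s = 395.063 s

value=395.1 s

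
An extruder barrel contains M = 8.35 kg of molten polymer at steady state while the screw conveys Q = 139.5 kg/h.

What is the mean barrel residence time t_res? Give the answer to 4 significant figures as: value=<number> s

value=215.5 s

Q_s = Q / 3600 = 139.5 / 3600 = 0.03875 kg/s
Mean residence time: t_res = M/Q_s = 8.35 kg / 0.03875 kg/s = 215.484 s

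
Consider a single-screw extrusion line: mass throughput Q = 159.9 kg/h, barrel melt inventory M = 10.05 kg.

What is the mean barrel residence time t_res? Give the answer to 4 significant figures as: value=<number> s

Q_s = Q / 3600 = 159.9 / 3600 = 0.0444167 kg/s
t_res = M / Q_s = 10.05 ÷ 0.0444167 = 226.266 s

value=226.3 s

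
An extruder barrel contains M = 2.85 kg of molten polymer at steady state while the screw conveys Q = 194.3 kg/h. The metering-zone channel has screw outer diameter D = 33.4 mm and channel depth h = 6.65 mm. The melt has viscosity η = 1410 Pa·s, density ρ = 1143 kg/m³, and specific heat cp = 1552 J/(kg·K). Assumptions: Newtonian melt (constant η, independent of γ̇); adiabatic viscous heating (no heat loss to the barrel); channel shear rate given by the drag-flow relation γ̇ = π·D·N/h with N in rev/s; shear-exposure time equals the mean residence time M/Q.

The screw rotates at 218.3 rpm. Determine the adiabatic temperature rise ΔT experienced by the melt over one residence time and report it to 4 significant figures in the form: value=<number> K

Throughput in SI: Q_s = 194.3 kg/h ÷ 3600 s/h = 0.0539722 kg/s
Mean residence time: t_res = M/Q_s = 2.85 kg / 0.0539722 kg/s = 52.8049 s
Convert to SI: D = 0.0334 m, h = 0.00665 m, N = 218.3/60 = 3.63833 rev/s
Shear rate: γ̇ = πDN/h = π·0.0334·3.63833/0.00665 = 57.4086 s⁻¹
Adiabatic rise: ΔT = η γ̇² t_res / (ρ cp) = 1410·(57.4086)²·52.8049 / (1143·1552) = 138.328 K

value=138.3 K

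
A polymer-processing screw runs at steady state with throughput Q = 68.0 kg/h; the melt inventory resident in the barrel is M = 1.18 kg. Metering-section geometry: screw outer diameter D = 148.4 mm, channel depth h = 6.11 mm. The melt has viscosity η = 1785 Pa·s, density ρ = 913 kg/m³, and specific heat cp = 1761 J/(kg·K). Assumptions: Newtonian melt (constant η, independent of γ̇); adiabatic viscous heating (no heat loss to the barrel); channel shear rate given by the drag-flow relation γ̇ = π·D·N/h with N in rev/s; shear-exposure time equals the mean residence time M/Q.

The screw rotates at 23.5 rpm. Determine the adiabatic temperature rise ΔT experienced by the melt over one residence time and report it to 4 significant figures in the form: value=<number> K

Throughput in SI: Q_s = 68.0 kg/h ÷ 3600 s/h = 0.0188889 kg/s
Mean residence time: t_res = M/Q_s = 1.18 kg / 0.0188889 kg/s = 62.4706 s
Convert to SI: D = 0.1484 m, h = 0.00611 m, N = 23.5/60 = 0.391667 rev/s
γ̇ = π D N / h = (π)(0.1484)(0.391667) / 0.00611 = 29.8854 s⁻¹
Adiabatic rise: ΔT = η γ̇² t_res / (ρ cp) = 1785·(29.8854)²·62.4706 / (913·1761) = 61.9444 K

value=61.94 K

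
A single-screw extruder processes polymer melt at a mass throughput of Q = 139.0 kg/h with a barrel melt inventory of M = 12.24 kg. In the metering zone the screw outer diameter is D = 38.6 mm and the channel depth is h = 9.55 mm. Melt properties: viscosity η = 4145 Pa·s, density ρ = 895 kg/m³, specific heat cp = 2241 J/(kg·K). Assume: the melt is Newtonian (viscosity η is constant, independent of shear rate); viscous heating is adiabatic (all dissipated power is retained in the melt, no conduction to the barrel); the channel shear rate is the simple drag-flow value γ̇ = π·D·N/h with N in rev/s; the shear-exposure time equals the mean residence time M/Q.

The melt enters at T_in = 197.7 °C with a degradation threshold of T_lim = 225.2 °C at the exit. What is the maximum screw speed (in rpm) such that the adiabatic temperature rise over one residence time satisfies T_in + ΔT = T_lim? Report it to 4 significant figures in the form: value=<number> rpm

value=30.61 rpm

Throughput in SI: Q_s = 139.0 kg/h ÷ 3600 s/h = 0.0386111 kg/s
t_res = M / Q_s = 12.24 / 0.0386111 = 317.007 s
Convert to metres: D = 0.0386 m, h = 0.00955 m
ΔT_a = T_lim − T_in = 225.2 °C − 197.7 °C = 27.5 K
Invert ΔT = ηγ̇²t_res/(ρcp) for γ̇: γ̇_max² = ΔT_a ρ cp / (η t_res) = 27.5·895·2241 / (4145·317.007) = 41.9763 s⁻²
Take the square root: γ̇_max = √(41.9763) = 6.47891 s⁻¹
Solve γ̇ = πDN/h for N: N_max = γ̇_max·h/(π·D) = 6.47891 × 0.00955 / (π × 0.0386) = 0.510233 rev/s = 30.614 rpm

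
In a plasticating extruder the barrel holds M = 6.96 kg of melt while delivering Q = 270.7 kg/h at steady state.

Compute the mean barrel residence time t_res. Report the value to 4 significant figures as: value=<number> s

Throughput in SI: Q_s = 270.7 kg/h ÷ 3600 s/h = 0.0751944 kg/s
t_res = M / Q_s = 6.96 ÷ 0.0751944 = 92.56 s

value=92.56 s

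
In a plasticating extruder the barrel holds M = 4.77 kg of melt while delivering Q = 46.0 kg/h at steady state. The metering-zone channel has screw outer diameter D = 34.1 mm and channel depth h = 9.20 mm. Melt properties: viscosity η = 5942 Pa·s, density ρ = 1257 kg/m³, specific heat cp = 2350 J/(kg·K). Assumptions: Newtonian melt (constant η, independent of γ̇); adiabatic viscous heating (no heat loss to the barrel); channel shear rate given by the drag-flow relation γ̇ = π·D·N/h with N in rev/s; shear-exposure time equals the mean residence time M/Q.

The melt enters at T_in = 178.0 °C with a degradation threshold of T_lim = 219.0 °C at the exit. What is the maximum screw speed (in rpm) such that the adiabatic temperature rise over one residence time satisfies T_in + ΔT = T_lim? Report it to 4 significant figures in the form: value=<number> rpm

value=38.07 rpm

Throughput in SI: Q_s = 46.0 kg/h ÷ 3600 s/h = 0.0127778 kg/s
t_res = M / Q_s = 4.77 ÷ 0.0127778 = 373.304 s
Geometry in SI: D = 34.1 mm → 0.0341 m, h = 9.20 mm → 0.0092 m
ΔT_a = T_lim − T_in = 219.0 °C − 178.0 °C = 41 K
γ̇_max² = ΔT_a·ρ·cp / (η·t_res) = [41 × 1257 × 2350] / [5942 × 373.304] = 54.5998 s⁻²
γ̇_max = √54.5998 = 7.38917 s⁻¹
Solve γ̇ = πDN/h for N: N_max = γ̇_max·h/(π·D) = 7.38917 × 0.0092 / (π × 0.0341) = 0.63457 rev/s = 38.0742 rpm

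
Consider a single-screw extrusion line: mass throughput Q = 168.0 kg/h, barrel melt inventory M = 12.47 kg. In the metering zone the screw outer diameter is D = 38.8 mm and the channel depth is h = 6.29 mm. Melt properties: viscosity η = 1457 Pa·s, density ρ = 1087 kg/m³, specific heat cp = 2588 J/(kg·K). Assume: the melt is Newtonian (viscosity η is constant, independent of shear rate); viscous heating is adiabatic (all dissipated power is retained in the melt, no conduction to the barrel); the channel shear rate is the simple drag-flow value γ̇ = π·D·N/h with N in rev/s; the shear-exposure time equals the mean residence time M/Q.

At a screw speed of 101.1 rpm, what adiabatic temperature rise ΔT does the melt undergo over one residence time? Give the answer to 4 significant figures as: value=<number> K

Throughput in SI: Q_s = 168.0 kg/h ÷ 3600 s/h = 0.0466667 kg/s
t_res = M / Q_s = 12.47 ÷ 0.0466667 = 267.214 s
Geometry in metres: D = 38.8 mm → 0.0388 m, h = 6.29 mm → 0.00629 m; screw speed N = 101.1 rpm = 1.685 rev/s
γ̇ = π·D·N / h = π · 0.0388 · 1.685 / 0.00629 = 32.6536 s⁻¹
ΔT = η·γ̇²·t_res / (ρ·cp) = 1457 · (32.6536)² · 267.214 / (1087 · 2588) = 147.566 K

value=147.6 K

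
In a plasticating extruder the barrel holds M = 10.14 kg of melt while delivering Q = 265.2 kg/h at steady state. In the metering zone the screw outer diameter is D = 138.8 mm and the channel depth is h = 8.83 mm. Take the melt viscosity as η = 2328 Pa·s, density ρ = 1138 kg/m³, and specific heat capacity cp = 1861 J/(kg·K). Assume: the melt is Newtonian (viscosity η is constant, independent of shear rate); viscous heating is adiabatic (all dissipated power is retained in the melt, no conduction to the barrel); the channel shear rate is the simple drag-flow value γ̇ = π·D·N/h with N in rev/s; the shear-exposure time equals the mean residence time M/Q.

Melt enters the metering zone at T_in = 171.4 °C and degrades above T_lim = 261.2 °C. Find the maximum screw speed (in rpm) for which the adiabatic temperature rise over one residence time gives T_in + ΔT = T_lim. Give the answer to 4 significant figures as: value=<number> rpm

Q_s = Q / 3600 = 265.2 / 3600 = 0.0736667 kg/s
t_res = M / Q_s = 10.14 / 0.0736667 = 137.647 s
Convert to metres: D = 0.1388 m, h = 0.00883 m
ΔT_a = T_lim − T_in = 261.2 °C − 171.4 °C = 89.8 K
γ̇_max² = ΔT_a·ρ·cp/(η·t_res) = 89.8·1138·1861/(2328·137.647) = 593.492 s⁻²
Take the square root: γ̇_max = √(593.492) = 24.3617 s⁻¹
Solve γ̇ = πDN/h for N: N_max = γ̇_max·h/(π·D) = 24.3617 × 0.00883 / (π × 0.1388) = 0.49332 rev/s = 29.5992 rpm

value=29.60 rpm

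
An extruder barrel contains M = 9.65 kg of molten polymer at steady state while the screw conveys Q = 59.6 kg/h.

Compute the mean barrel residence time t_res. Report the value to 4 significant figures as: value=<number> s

value=582.9 s

Throughput in SI: Q_s = 59.6 kg/h ÷ 3600 s/h = 0.0165556 kg/s
t_res = M / Q_s = 9.65 / 0.0165556 = 582.886 s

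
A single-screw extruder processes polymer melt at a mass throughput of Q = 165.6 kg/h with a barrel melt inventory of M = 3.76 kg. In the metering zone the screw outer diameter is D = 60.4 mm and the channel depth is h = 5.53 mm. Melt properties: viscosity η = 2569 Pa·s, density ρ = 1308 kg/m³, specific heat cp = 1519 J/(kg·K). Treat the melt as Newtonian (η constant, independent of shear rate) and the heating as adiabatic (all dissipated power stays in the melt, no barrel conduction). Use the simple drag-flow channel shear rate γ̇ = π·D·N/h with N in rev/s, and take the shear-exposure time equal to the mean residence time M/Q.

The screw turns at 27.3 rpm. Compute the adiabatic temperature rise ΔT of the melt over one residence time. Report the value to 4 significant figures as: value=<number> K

Convert throughput: Q = 165.6 kg/h = 165.6/3600 = 0.046 kg/s
t_res = M / Q_s = 3.76 ÷ 0.046 = 81.7391 s
Geometry in metres: D = 60.4 mm → 0.0604 m, h = 5.53 mm → 0.00553 m; screw speed N = 27.3 rpm = 0.455 rev/s
Shear rate: γ̇ = πDN/h = π·0.0604·0.455/0.00553 = 15.6125 s⁻¹
ΔT = η·γ̇²·t_res / (ρ·cp) = 2569 · (15.6125)² · 81.7391 / (1308 · 1519) = 25.7617 K

value=25.76 K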